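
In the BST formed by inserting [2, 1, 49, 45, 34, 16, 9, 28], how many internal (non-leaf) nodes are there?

Tree built from: [2, 1, 49, 45, 34, 16, 9, 28]
Tree (level-order array): [2, 1, 49, None, None, 45, None, 34, None, 16, None, 9, 28]
Rule: An internal node has at least one child.
Per-node child counts:
  node 2: 2 child(ren)
  node 1: 0 child(ren)
  node 49: 1 child(ren)
  node 45: 1 child(ren)
  node 34: 1 child(ren)
  node 16: 2 child(ren)
  node 9: 0 child(ren)
  node 28: 0 child(ren)
Matching nodes: [2, 49, 45, 34, 16]
Count of internal (non-leaf) nodes: 5


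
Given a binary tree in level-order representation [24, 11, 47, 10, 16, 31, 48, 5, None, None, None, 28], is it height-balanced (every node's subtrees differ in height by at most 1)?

Tree (level-order array): [24, 11, 47, 10, 16, 31, 48, 5, None, None, None, 28]
Definition: a tree is height-balanced if, at every node, |h(left) - h(right)| <= 1 (empty subtree has height -1).
Bottom-up per-node check:
  node 5: h_left=-1, h_right=-1, diff=0 [OK], height=0
  node 10: h_left=0, h_right=-1, diff=1 [OK], height=1
  node 16: h_left=-1, h_right=-1, diff=0 [OK], height=0
  node 11: h_left=1, h_right=0, diff=1 [OK], height=2
  node 28: h_left=-1, h_right=-1, diff=0 [OK], height=0
  node 31: h_left=0, h_right=-1, diff=1 [OK], height=1
  node 48: h_left=-1, h_right=-1, diff=0 [OK], height=0
  node 47: h_left=1, h_right=0, diff=1 [OK], height=2
  node 24: h_left=2, h_right=2, diff=0 [OK], height=3
All nodes satisfy the balance condition.
Result: Balanced


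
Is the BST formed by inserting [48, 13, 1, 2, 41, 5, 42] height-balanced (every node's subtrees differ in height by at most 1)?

Tree (level-order array): [48, 13, None, 1, 41, None, 2, None, 42, None, 5]
Definition: a tree is height-balanced if, at every node, |h(left) - h(right)| <= 1 (empty subtree has height -1).
Bottom-up per-node check:
  node 5: h_left=-1, h_right=-1, diff=0 [OK], height=0
  node 2: h_left=-1, h_right=0, diff=1 [OK], height=1
  node 1: h_left=-1, h_right=1, diff=2 [FAIL (|-1-1|=2 > 1)], height=2
  node 42: h_left=-1, h_right=-1, diff=0 [OK], height=0
  node 41: h_left=-1, h_right=0, diff=1 [OK], height=1
  node 13: h_left=2, h_right=1, diff=1 [OK], height=3
  node 48: h_left=3, h_right=-1, diff=4 [FAIL (|3--1|=4 > 1)], height=4
Node 1 violates the condition: |-1 - 1| = 2 > 1.
Result: Not balanced


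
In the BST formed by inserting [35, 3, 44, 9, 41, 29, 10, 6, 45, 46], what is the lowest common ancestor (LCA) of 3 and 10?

Tree insertion order: [35, 3, 44, 9, 41, 29, 10, 6, 45, 46]
Tree (level-order array): [35, 3, 44, None, 9, 41, 45, 6, 29, None, None, None, 46, None, None, 10]
In a BST, the LCA of p=3, q=10 is the first node v on the
root-to-leaf path with p <= v <= q (go left if both < v, right if both > v).
Walk from root:
  at 35: both 3 and 10 < 35, go left
  at 3: 3 <= 3 <= 10, this is the LCA
LCA = 3


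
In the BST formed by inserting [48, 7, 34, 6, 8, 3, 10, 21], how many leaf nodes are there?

Tree built from: [48, 7, 34, 6, 8, 3, 10, 21]
Tree (level-order array): [48, 7, None, 6, 34, 3, None, 8, None, None, None, None, 10, None, 21]
Rule: A leaf has 0 children.
Per-node child counts:
  node 48: 1 child(ren)
  node 7: 2 child(ren)
  node 6: 1 child(ren)
  node 3: 0 child(ren)
  node 34: 1 child(ren)
  node 8: 1 child(ren)
  node 10: 1 child(ren)
  node 21: 0 child(ren)
Matching nodes: [3, 21]
Count of leaf nodes: 2


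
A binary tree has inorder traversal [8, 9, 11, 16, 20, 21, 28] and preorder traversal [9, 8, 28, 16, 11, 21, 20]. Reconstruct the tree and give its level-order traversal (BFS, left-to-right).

Inorder:  [8, 9, 11, 16, 20, 21, 28]
Preorder: [9, 8, 28, 16, 11, 21, 20]
Algorithm: preorder visits root first, so consume preorder in order;
for each root, split the current inorder slice at that value into
left-subtree inorder and right-subtree inorder, then recurse.
Recursive splits:
  root=9; inorder splits into left=[8], right=[11, 16, 20, 21, 28]
  root=8; inorder splits into left=[], right=[]
  root=28; inorder splits into left=[11, 16, 20, 21], right=[]
  root=16; inorder splits into left=[11], right=[20, 21]
  root=11; inorder splits into left=[], right=[]
  root=21; inorder splits into left=[20], right=[]
  root=20; inorder splits into left=[], right=[]
Reconstructed level-order: [9, 8, 28, 16, 11, 21, 20]


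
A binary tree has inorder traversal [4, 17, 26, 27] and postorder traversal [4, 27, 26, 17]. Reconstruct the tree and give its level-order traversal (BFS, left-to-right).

Inorder:   [4, 17, 26, 27]
Postorder: [4, 27, 26, 17]
Algorithm: postorder visits root last, so walk postorder right-to-left;
each value is the root of the current inorder slice — split it at that
value, recurse on the right subtree first, then the left.
Recursive splits:
  root=17; inorder splits into left=[4], right=[26, 27]
  root=26; inorder splits into left=[], right=[27]
  root=27; inorder splits into left=[], right=[]
  root=4; inorder splits into left=[], right=[]
Reconstructed level-order: [17, 4, 26, 27]


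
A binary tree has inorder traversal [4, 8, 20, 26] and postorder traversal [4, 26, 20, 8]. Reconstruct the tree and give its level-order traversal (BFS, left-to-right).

Inorder:   [4, 8, 20, 26]
Postorder: [4, 26, 20, 8]
Algorithm: postorder visits root last, so walk postorder right-to-left;
each value is the root of the current inorder slice — split it at that
value, recurse on the right subtree first, then the left.
Recursive splits:
  root=8; inorder splits into left=[4], right=[20, 26]
  root=20; inorder splits into left=[], right=[26]
  root=26; inorder splits into left=[], right=[]
  root=4; inorder splits into left=[], right=[]
Reconstructed level-order: [8, 4, 20, 26]


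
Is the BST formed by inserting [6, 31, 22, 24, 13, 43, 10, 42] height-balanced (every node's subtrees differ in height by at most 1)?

Tree (level-order array): [6, None, 31, 22, 43, 13, 24, 42, None, 10]
Definition: a tree is height-balanced if, at every node, |h(left) - h(right)| <= 1 (empty subtree has height -1).
Bottom-up per-node check:
  node 10: h_left=-1, h_right=-1, diff=0 [OK], height=0
  node 13: h_left=0, h_right=-1, diff=1 [OK], height=1
  node 24: h_left=-1, h_right=-1, diff=0 [OK], height=0
  node 22: h_left=1, h_right=0, diff=1 [OK], height=2
  node 42: h_left=-1, h_right=-1, diff=0 [OK], height=0
  node 43: h_left=0, h_right=-1, diff=1 [OK], height=1
  node 31: h_left=2, h_right=1, diff=1 [OK], height=3
  node 6: h_left=-1, h_right=3, diff=4 [FAIL (|-1-3|=4 > 1)], height=4
Node 6 violates the condition: |-1 - 3| = 4 > 1.
Result: Not balanced


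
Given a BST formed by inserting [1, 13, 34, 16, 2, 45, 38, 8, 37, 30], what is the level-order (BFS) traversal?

Tree insertion order: [1, 13, 34, 16, 2, 45, 38, 8, 37, 30]
Tree (level-order array): [1, None, 13, 2, 34, None, 8, 16, 45, None, None, None, 30, 38, None, None, None, 37]
BFS from the root, enqueuing left then right child of each popped node:
  queue [1] -> pop 1, enqueue [13], visited so far: [1]
  queue [13] -> pop 13, enqueue [2, 34], visited so far: [1, 13]
  queue [2, 34] -> pop 2, enqueue [8], visited so far: [1, 13, 2]
  queue [34, 8] -> pop 34, enqueue [16, 45], visited so far: [1, 13, 2, 34]
  queue [8, 16, 45] -> pop 8, enqueue [none], visited so far: [1, 13, 2, 34, 8]
  queue [16, 45] -> pop 16, enqueue [30], visited so far: [1, 13, 2, 34, 8, 16]
  queue [45, 30] -> pop 45, enqueue [38], visited so far: [1, 13, 2, 34, 8, 16, 45]
  queue [30, 38] -> pop 30, enqueue [none], visited so far: [1, 13, 2, 34, 8, 16, 45, 30]
  queue [38] -> pop 38, enqueue [37], visited so far: [1, 13, 2, 34, 8, 16, 45, 30, 38]
  queue [37] -> pop 37, enqueue [none], visited so far: [1, 13, 2, 34, 8, 16, 45, 30, 38, 37]
Result: [1, 13, 2, 34, 8, 16, 45, 30, 38, 37]


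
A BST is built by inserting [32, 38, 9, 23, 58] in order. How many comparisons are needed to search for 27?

Search path for 27: 32 -> 9 -> 23
Found: False
Comparisons: 3


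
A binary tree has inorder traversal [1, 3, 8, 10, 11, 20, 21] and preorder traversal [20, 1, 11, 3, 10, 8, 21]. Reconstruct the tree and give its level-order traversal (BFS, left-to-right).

Inorder:  [1, 3, 8, 10, 11, 20, 21]
Preorder: [20, 1, 11, 3, 10, 8, 21]
Algorithm: preorder visits root first, so consume preorder in order;
for each root, split the current inorder slice at that value into
left-subtree inorder and right-subtree inorder, then recurse.
Recursive splits:
  root=20; inorder splits into left=[1, 3, 8, 10, 11], right=[21]
  root=1; inorder splits into left=[], right=[3, 8, 10, 11]
  root=11; inorder splits into left=[3, 8, 10], right=[]
  root=3; inorder splits into left=[], right=[8, 10]
  root=10; inorder splits into left=[8], right=[]
  root=8; inorder splits into left=[], right=[]
  root=21; inorder splits into left=[], right=[]
Reconstructed level-order: [20, 1, 21, 11, 3, 10, 8]


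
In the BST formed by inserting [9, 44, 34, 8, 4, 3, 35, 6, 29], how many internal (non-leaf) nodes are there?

Tree built from: [9, 44, 34, 8, 4, 3, 35, 6, 29]
Tree (level-order array): [9, 8, 44, 4, None, 34, None, 3, 6, 29, 35]
Rule: An internal node has at least one child.
Per-node child counts:
  node 9: 2 child(ren)
  node 8: 1 child(ren)
  node 4: 2 child(ren)
  node 3: 0 child(ren)
  node 6: 0 child(ren)
  node 44: 1 child(ren)
  node 34: 2 child(ren)
  node 29: 0 child(ren)
  node 35: 0 child(ren)
Matching nodes: [9, 8, 4, 44, 34]
Count of internal (non-leaf) nodes: 5


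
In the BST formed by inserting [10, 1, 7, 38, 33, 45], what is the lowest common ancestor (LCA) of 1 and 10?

Tree insertion order: [10, 1, 7, 38, 33, 45]
Tree (level-order array): [10, 1, 38, None, 7, 33, 45]
In a BST, the LCA of p=1, q=10 is the first node v on the
root-to-leaf path with p <= v <= q (go left if both < v, right if both > v).
Walk from root:
  at 10: 1 <= 10 <= 10, this is the LCA
LCA = 10


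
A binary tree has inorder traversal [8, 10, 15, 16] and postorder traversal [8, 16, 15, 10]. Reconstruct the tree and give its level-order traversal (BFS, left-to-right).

Inorder:   [8, 10, 15, 16]
Postorder: [8, 16, 15, 10]
Algorithm: postorder visits root last, so walk postorder right-to-left;
each value is the root of the current inorder slice — split it at that
value, recurse on the right subtree first, then the left.
Recursive splits:
  root=10; inorder splits into left=[8], right=[15, 16]
  root=15; inorder splits into left=[], right=[16]
  root=16; inorder splits into left=[], right=[]
  root=8; inorder splits into left=[], right=[]
Reconstructed level-order: [10, 8, 15, 16]


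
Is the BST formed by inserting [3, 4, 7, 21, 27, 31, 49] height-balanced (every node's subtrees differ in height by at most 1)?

Tree (level-order array): [3, None, 4, None, 7, None, 21, None, 27, None, 31, None, 49]
Definition: a tree is height-balanced if, at every node, |h(left) - h(right)| <= 1 (empty subtree has height -1).
Bottom-up per-node check:
  node 49: h_left=-1, h_right=-1, diff=0 [OK], height=0
  node 31: h_left=-1, h_right=0, diff=1 [OK], height=1
  node 27: h_left=-1, h_right=1, diff=2 [FAIL (|-1-1|=2 > 1)], height=2
  node 21: h_left=-1, h_right=2, diff=3 [FAIL (|-1-2|=3 > 1)], height=3
  node 7: h_left=-1, h_right=3, diff=4 [FAIL (|-1-3|=4 > 1)], height=4
  node 4: h_left=-1, h_right=4, diff=5 [FAIL (|-1-4|=5 > 1)], height=5
  node 3: h_left=-1, h_right=5, diff=6 [FAIL (|-1-5|=6 > 1)], height=6
Node 27 violates the condition: |-1 - 1| = 2 > 1.
Result: Not balanced


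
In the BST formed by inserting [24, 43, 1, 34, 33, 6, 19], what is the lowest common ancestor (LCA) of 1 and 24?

Tree insertion order: [24, 43, 1, 34, 33, 6, 19]
Tree (level-order array): [24, 1, 43, None, 6, 34, None, None, 19, 33]
In a BST, the LCA of p=1, q=24 is the first node v on the
root-to-leaf path with p <= v <= q (go left if both < v, right if both > v).
Walk from root:
  at 24: 1 <= 24 <= 24, this is the LCA
LCA = 24


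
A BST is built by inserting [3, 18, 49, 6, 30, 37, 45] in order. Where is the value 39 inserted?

Starting tree (level order): [3, None, 18, 6, 49, None, None, 30, None, None, 37, None, 45]
Insertion path: 3 -> 18 -> 49 -> 30 -> 37 -> 45
Result: insert 39 as left child of 45
Final tree (level order): [3, None, 18, 6, 49, None, None, 30, None, None, 37, None, 45, 39]


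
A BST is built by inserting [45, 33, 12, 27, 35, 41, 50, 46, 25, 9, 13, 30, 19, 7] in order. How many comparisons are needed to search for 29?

Search path for 29: 45 -> 33 -> 12 -> 27 -> 30
Found: False
Comparisons: 5


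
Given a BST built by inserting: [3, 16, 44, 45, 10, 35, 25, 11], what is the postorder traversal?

Tree insertion order: [3, 16, 44, 45, 10, 35, 25, 11]
Tree (level-order array): [3, None, 16, 10, 44, None, 11, 35, 45, None, None, 25]
Postorder traversal: [11, 10, 25, 35, 45, 44, 16, 3]


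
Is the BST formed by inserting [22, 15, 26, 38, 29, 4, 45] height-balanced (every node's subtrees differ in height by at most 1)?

Tree (level-order array): [22, 15, 26, 4, None, None, 38, None, None, 29, 45]
Definition: a tree is height-balanced if, at every node, |h(left) - h(right)| <= 1 (empty subtree has height -1).
Bottom-up per-node check:
  node 4: h_left=-1, h_right=-1, diff=0 [OK], height=0
  node 15: h_left=0, h_right=-1, diff=1 [OK], height=1
  node 29: h_left=-1, h_right=-1, diff=0 [OK], height=0
  node 45: h_left=-1, h_right=-1, diff=0 [OK], height=0
  node 38: h_left=0, h_right=0, diff=0 [OK], height=1
  node 26: h_left=-1, h_right=1, diff=2 [FAIL (|-1-1|=2 > 1)], height=2
  node 22: h_left=1, h_right=2, diff=1 [OK], height=3
Node 26 violates the condition: |-1 - 1| = 2 > 1.
Result: Not balanced


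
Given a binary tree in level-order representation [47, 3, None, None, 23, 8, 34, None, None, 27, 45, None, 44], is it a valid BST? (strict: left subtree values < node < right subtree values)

Level-order array: [47, 3, None, None, 23, 8, 34, None, None, 27, 45, None, 44]
Validate using subtree bounds (lo, hi): at each node, require lo < value < hi,
then recurse left with hi=value and right with lo=value.
Preorder trace (stopping at first violation):
  at node 47 with bounds (-inf, +inf): OK
  at node 3 with bounds (-inf, 47): OK
  at node 23 with bounds (3, 47): OK
  at node 8 with bounds (3, 23): OK
  at node 34 with bounds (23, 47): OK
  at node 27 with bounds (23, 34): OK
  at node 44 with bounds (27, 34): VIOLATION
Node 44 violates its bound: not (27 < 44 < 34).
Result: Not a valid BST


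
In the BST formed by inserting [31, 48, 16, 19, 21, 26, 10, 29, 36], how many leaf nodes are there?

Tree built from: [31, 48, 16, 19, 21, 26, 10, 29, 36]
Tree (level-order array): [31, 16, 48, 10, 19, 36, None, None, None, None, 21, None, None, None, 26, None, 29]
Rule: A leaf has 0 children.
Per-node child counts:
  node 31: 2 child(ren)
  node 16: 2 child(ren)
  node 10: 0 child(ren)
  node 19: 1 child(ren)
  node 21: 1 child(ren)
  node 26: 1 child(ren)
  node 29: 0 child(ren)
  node 48: 1 child(ren)
  node 36: 0 child(ren)
Matching nodes: [10, 29, 36]
Count of leaf nodes: 3


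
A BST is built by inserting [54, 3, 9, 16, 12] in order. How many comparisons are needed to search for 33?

Search path for 33: 54 -> 3 -> 9 -> 16
Found: False
Comparisons: 4


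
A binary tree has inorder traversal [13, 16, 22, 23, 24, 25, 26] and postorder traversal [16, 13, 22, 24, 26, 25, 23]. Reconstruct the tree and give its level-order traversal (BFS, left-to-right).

Inorder:   [13, 16, 22, 23, 24, 25, 26]
Postorder: [16, 13, 22, 24, 26, 25, 23]
Algorithm: postorder visits root last, so walk postorder right-to-left;
each value is the root of the current inorder slice — split it at that
value, recurse on the right subtree first, then the left.
Recursive splits:
  root=23; inorder splits into left=[13, 16, 22], right=[24, 25, 26]
  root=25; inorder splits into left=[24], right=[26]
  root=26; inorder splits into left=[], right=[]
  root=24; inorder splits into left=[], right=[]
  root=22; inorder splits into left=[13, 16], right=[]
  root=13; inorder splits into left=[], right=[16]
  root=16; inorder splits into left=[], right=[]
Reconstructed level-order: [23, 22, 25, 13, 24, 26, 16]


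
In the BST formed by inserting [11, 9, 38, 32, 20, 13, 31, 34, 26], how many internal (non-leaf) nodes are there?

Tree built from: [11, 9, 38, 32, 20, 13, 31, 34, 26]
Tree (level-order array): [11, 9, 38, None, None, 32, None, 20, 34, 13, 31, None, None, None, None, 26]
Rule: An internal node has at least one child.
Per-node child counts:
  node 11: 2 child(ren)
  node 9: 0 child(ren)
  node 38: 1 child(ren)
  node 32: 2 child(ren)
  node 20: 2 child(ren)
  node 13: 0 child(ren)
  node 31: 1 child(ren)
  node 26: 0 child(ren)
  node 34: 0 child(ren)
Matching nodes: [11, 38, 32, 20, 31]
Count of internal (non-leaf) nodes: 5


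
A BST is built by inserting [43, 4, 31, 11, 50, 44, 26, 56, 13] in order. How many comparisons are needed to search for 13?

Search path for 13: 43 -> 4 -> 31 -> 11 -> 26 -> 13
Found: True
Comparisons: 6


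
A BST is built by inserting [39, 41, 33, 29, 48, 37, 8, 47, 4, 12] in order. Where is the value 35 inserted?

Starting tree (level order): [39, 33, 41, 29, 37, None, 48, 8, None, None, None, 47, None, 4, 12]
Insertion path: 39 -> 33 -> 37
Result: insert 35 as left child of 37
Final tree (level order): [39, 33, 41, 29, 37, None, 48, 8, None, 35, None, 47, None, 4, 12]


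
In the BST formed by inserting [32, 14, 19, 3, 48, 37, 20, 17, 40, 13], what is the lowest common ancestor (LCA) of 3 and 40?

Tree insertion order: [32, 14, 19, 3, 48, 37, 20, 17, 40, 13]
Tree (level-order array): [32, 14, 48, 3, 19, 37, None, None, 13, 17, 20, None, 40]
In a BST, the LCA of p=3, q=40 is the first node v on the
root-to-leaf path with p <= v <= q (go left if both < v, right if both > v).
Walk from root:
  at 32: 3 <= 32 <= 40, this is the LCA
LCA = 32


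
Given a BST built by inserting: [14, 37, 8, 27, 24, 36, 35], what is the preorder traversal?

Tree insertion order: [14, 37, 8, 27, 24, 36, 35]
Tree (level-order array): [14, 8, 37, None, None, 27, None, 24, 36, None, None, 35]
Preorder traversal: [14, 8, 37, 27, 24, 36, 35]


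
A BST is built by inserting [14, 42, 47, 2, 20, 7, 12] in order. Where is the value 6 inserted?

Starting tree (level order): [14, 2, 42, None, 7, 20, 47, None, 12]
Insertion path: 14 -> 2 -> 7
Result: insert 6 as left child of 7
Final tree (level order): [14, 2, 42, None, 7, 20, 47, 6, 12]


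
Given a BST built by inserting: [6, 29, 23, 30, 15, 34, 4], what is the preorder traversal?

Tree insertion order: [6, 29, 23, 30, 15, 34, 4]
Tree (level-order array): [6, 4, 29, None, None, 23, 30, 15, None, None, 34]
Preorder traversal: [6, 4, 29, 23, 15, 30, 34]


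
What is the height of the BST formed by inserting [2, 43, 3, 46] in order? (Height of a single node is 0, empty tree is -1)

Insertion order: [2, 43, 3, 46]
Tree (level-order array): [2, None, 43, 3, 46]
Compute height bottom-up (empty subtree = -1):
  height(3) = 1 + max(-1, -1) = 0
  height(46) = 1 + max(-1, -1) = 0
  height(43) = 1 + max(0, 0) = 1
  height(2) = 1 + max(-1, 1) = 2
Height = 2


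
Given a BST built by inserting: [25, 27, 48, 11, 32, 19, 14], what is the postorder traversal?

Tree insertion order: [25, 27, 48, 11, 32, 19, 14]
Tree (level-order array): [25, 11, 27, None, 19, None, 48, 14, None, 32]
Postorder traversal: [14, 19, 11, 32, 48, 27, 25]


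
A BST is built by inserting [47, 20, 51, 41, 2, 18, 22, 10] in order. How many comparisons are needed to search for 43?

Search path for 43: 47 -> 20 -> 41
Found: False
Comparisons: 3


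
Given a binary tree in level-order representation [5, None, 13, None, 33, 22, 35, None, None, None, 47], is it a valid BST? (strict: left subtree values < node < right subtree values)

Level-order array: [5, None, 13, None, 33, 22, 35, None, None, None, 47]
Validate using subtree bounds (lo, hi): at each node, require lo < value < hi,
then recurse left with hi=value and right with lo=value.
Preorder trace (stopping at first violation):
  at node 5 with bounds (-inf, +inf): OK
  at node 13 with bounds (5, +inf): OK
  at node 33 with bounds (13, +inf): OK
  at node 22 with bounds (13, 33): OK
  at node 35 with bounds (33, +inf): OK
  at node 47 with bounds (35, +inf): OK
No violation found at any node.
Result: Valid BST


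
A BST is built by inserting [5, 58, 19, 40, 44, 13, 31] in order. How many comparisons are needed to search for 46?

Search path for 46: 5 -> 58 -> 19 -> 40 -> 44
Found: False
Comparisons: 5


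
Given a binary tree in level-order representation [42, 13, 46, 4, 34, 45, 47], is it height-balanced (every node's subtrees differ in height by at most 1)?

Tree (level-order array): [42, 13, 46, 4, 34, 45, 47]
Definition: a tree is height-balanced if, at every node, |h(left) - h(right)| <= 1 (empty subtree has height -1).
Bottom-up per-node check:
  node 4: h_left=-1, h_right=-1, diff=0 [OK], height=0
  node 34: h_left=-1, h_right=-1, diff=0 [OK], height=0
  node 13: h_left=0, h_right=0, diff=0 [OK], height=1
  node 45: h_left=-1, h_right=-1, diff=0 [OK], height=0
  node 47: h_left=-1, h_right=-1, diff=0 [OK], height=0
  node 46: h_left=0, h_right=0, diff=0 [OK], height=1
  node 42: h_left=1, h_right=1, diff=0 [OK], height=2
All nodes satisfy the balance condition.
Result: Balanced


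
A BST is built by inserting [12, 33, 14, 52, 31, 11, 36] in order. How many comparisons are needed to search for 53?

Search path for 53: 12 -> 33 -> 52
Found: False
Comparisons: 3


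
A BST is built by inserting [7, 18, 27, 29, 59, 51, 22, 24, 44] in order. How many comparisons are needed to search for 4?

Search path for 4: 7
Found: False
Comparisons: 1


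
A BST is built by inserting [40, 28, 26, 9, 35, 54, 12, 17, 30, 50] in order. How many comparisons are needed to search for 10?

Search path for 10: 40 -> 28 -> 26 -> 9 -> 12
Found: False
Comparisons: 5


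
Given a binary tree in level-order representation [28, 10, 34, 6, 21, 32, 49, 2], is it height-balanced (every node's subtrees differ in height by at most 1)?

Tree (level-order array): [28, 10, 34, 6, 21, 32, 49, 2]
Definition: a tree is height-balanced if, at every node, |h(left) - h(right)| <= 1 (empty subtree has height -1).
Bottom-up per-node check:
  node 2: h_left=-1, h_right=-1, diff=0 [OK], height=0
  node 6: h_left=0, h_right=-1, diff=1 [OK], height=1
  node 21: h_left=-1, h_right=-1, diff=0 [OK], height=0
  node 10: h_left=1, h_right=0, diff=1 [OK], height=2
  node 32: h_left=-1, h_right=-1, diff=0 [OK], height=0
  node 49: h_left=-1, h_right=-1, diff=0 [OK], height=0
  node 34: h_left=0, h_right=0, diff=0 [OK], height=1
  node 28: h_left=2, h_right=1, diff=1 [OK], height=3
All nodes satisfy the balance condition.
Result: Balanced


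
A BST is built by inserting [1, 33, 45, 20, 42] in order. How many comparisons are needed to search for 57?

Search path for 57: 1 -> 33 -> 45
Found: False
Comparisons: 3


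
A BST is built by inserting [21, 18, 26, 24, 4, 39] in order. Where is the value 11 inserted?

Starting tree (level order): [21, 18, 26, 4, None, 24, 39]
Insertion path: 21 -> 18 -> 4
Result: insert 11 as right child of 4
Final tree (level order): [21, 18, 26, 4, None, 24, 39, None, 11]


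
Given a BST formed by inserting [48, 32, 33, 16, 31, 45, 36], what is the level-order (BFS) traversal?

Tree insertion order: [48, 32, 33, 16, 31, 45, 36]
Tree (level-order array): [48, 32, None, 16, 33, None, 31, None, 45, None, None, 36]
BFS from the root, enqueuing left then right child of each popped node:
  queue [48] -> pop 48, enqueue [32], visited so far: [48]
  queue [32] -> pop 32, enqueue [16, 33], visited so far: [48, 32]
  queue [16, 33] -> pop 16, enqueue [31], visited so far: [48, 32, 16]
  queue [33, 31] -> pop 33, enqueue [45], visited so far: [48, 32, 16, 33]
  queue [31, 45] -> pop 31, enqueue [none], visited so far: [48, 32, 16, 33, 31]
  queue [45] -> pop 45, enqueue [36], visited so far: [48, 32, 16, 33, 31, 45]
  queue [36] -> pop 36, enqueue [none], visited so far: [48, 32, 16, 33, 31, 45, 36]
Result: [48, 32, 16, 33, 31, 45, 36]


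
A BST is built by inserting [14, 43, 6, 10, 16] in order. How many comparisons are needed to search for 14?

Search path for 14: 14
Found: True
Comparisons: 1


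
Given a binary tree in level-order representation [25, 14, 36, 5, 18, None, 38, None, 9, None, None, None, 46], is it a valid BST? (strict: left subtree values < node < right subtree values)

Level-order array: [25, 14, 36, 5, 18, None, 38, None, 9, None, None, None, 46]
Validate using subtree bounds (lo, hi): at each node, require lo < value < hi,
then recurse left with hi=value and right with lo=value.
Preorder trace (stopping at first violation):
  at node 25 with bounds (-inf, +inf): OK
  at node 14 with bounds (-inf, 25): OK
  at node 5 with bounds (-inf, 14): OK
  at node 9 with bounds (5, 14): OK
  at node 18 with bounds (14, 25): OK
  at node 36 with bounds (25, +inf): OK
  at node 38 with bounds (36, +inf): OK
  at node 46 with bounds (38, +inf): OK
No violation found at any node.
Result: Valid BST


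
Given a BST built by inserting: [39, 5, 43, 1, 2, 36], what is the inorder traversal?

Tree insertion order: [39, 5, 43, 1, 2, 36]
Tree (level-order array): [39, 5, 43, 1, 36, None, None, None, 2]
Inorder traversal: [1, 2, 5, 36, 39, 43]


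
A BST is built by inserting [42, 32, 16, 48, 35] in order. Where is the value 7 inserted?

Starting tree (level order): [42, 32, 48, 16, 35]
Insertion path: 42 -> 32 -> 16
Result: insert 7 as left child of 16
Final tree (level order): [42, 32, 48, 16, 35, None, None, 7]


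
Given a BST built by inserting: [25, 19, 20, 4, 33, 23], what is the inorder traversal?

Tree insertion order: [25, 19, 20, 4, 33, 23]
Tree (level-order array): [25, 19, 33, 4, 20, None, None, None, None, None, 23]
Inorder traversal: [4, 19, 20, 23, 25, 33]


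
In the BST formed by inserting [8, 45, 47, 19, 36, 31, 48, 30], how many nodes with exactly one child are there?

Tree built from: [8, 45, 47, 19, 36, 31, 48, 30]
Tree (level-order array): [8, None, 45, 19, 47, None, 36, None, 48, 31, None, None, None, 30]
Rule: These are nodes with exactly 1 non-null child.
Per-node child counts:
  node 8: 1 child(ren)
  node 45: 2 child(ren)
  node 19: 1 child(ren)
  node 36: 1 child(ren)
  node 31: 1 child(ren)
  node 30: 0 child(ren)
  node 47: 1 child(ren)
  node 48: 0 child(ren)
Matching nodes: [8, 19, 36, 31, 47]
Count of nodes with exactly one child: 5


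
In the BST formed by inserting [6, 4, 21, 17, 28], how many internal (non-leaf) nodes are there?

Tree built from: [6, 4, 21, 17, 28]
Tree (level-order array): [6, 4, 21, None, None, 17, 28]
Rule: An internal node has at least one child.
Per-node child counts:
  node 6: 2 child(ren)
  node 4: 0 child(ren)
  node 21: 2 child(ren)
  node 17: 0 child(ren)
  node 28: 0 child(ren)
Matching nodes: [6, 21]
Count of internal (non-leaf) nodes: 2


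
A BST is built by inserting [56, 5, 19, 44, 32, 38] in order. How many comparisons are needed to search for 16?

Search path for 16: 56 -> 5 -> 19
Found: False
Comparisons: 3


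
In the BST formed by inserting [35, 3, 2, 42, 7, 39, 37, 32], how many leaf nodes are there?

Tree built from: [35, 3, 2, 42, 7, 39, 37, 32]
Tree (level-order array): [35, 3, 42, 2, 7, 39, None, None, None, None, 32, 37]
Rule: A leaf has 0 children.
Per-node child counts:
  node 35: 2 child(ren)
  node 3: 2 child(ren)
  node 2: 0 child(ren)
  node 7: 1 child(ren)
  node 32: 0 child(ren)
  node 42: 1 child(ren)
  node 39: 1 child(ren)
  node 37: 0 child(ren)
Matching nodes: [2, 32, 37]
Count of leaf nodes: 3


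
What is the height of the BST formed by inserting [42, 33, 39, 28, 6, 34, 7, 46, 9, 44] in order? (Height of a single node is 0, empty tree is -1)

Insertion order: [42, 33, 39, 28, 6, 34, 7, 46, 9, 44]
Tree (level-order array): [42, 33, 46, 28, 39, 44, None, 6, None, 34, None, None, None, None, 7, None, None, None, 9]
Compute height bottom-up (empty subtree = -1):
  height(9) = 1 + max(-1, -1) = 0
  height(7) = 1 + max(-1, 0) = 1
  height(6) = 1 + max(-1, 1) = 2
  height(28) = 1 + max(2, -1) = 3
  height(34) = 1 + max(-1, -1) = 0
  height(39) = 1 + max(0, -1) = 1
  height(33) = 1 + max(3, 1) = 4
  height(44) = 1 + max(-1, -1) = 0
  height(46) = 1 + max(0, -1) = 1
  height(42) = 1 + max(4, 1) = 5
Height = 5


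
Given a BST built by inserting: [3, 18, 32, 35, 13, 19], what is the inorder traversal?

Tree insertion order: [3, 18, 32, 35, 13, 19]
Tree (level-order array): [3, None, 18, 13, 32, None, None, 19, 35]
Inorder traversal: [3, 13, 18, 19, 32, 35]


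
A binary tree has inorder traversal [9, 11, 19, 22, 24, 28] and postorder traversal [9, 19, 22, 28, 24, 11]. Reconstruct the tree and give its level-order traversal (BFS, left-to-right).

Inorder:   [9, 11, 19, 22, 24, 28]
Postorder: [9, 19, 22, 28, 24, 11]
Algorithm: postorder visits root last, so walk postorder right-to-left;
each value is the root of the current inorder slice — split it at that
value, recurse on the right subtree first, then the left.
Recursive splits:
  root=11; inorder splits into left=[9], right=[19, 22, 24, 28]
  root=24; inorder splits into left=[19, 22], right=[28]
  root=28; inorder splits into left=[], right=[]
  root=22; inorder splits into left=[19], right=[]
  root=19; inorder splits into left=[], right=[]
  root=9; inorder splits into left=[], right=[]
Reconstructed level-order: [11, 9, 24, 22, 28, 19]


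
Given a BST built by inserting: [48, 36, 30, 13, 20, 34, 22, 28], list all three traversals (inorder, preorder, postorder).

Tree insertion order: [48, 36, 30, 13, 20, 34, 22, 28]
Tree (level-order array): [48, 36, None, 30, None, 13, 34, None, 20, None, None, None, 22, None, 28]
Inorder (L, root, R): [13, 20, 22, 28, 30, 34, 36, 48]
Preorder (root, L, R): [48, 36, 30, 13, 20, 22, 28, 34]
Postorder (L, R, root): [28, 22, 20, 13, 34, 30, 36, 48]


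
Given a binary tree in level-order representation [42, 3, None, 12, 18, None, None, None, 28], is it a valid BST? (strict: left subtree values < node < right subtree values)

Level-order array: [42, 3, None, 12, 18, None, None, None, 28]
Validate using subtree bounds (lo, hi): at each node, require lo < value < hi,
then recurse left with hi=value and right with lo=value.
Preorder trace (stopping at first violation):
  at node 42 with bounds (-inf, +inf): OK
  at node 3 with bounds (-inf, 42): OK
  at node 12 with bounds (-inf, 3): VIOLATION
Node 12 violates its bound: not (-inf < 12 < 3).
Result: Not a valid BST


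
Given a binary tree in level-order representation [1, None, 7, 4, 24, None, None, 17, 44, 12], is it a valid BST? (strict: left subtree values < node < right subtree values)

Level-order array: [1, None, 7, 4, 24, None, None, 17, 44, 12]
Validate using subtree bounds (lo, hi): at each node, require lo < value < hi,
then recurse left with hi=value and right with lo=value.
Preorder trace (stopping at first violation):
  at node 1 with bounds (-inf, +inf): OK
  at node 7 with bounds (1, +inf): OK
  at node 4 with bounds (1, 7): OK
  at node 24 with bounds (7, +inf): OK
  at node 17 with bounds (7, 24): OK
  at node 12 with bounds (7, 17): OK
  at node 44 with bounds (24, +inf): OK
No violation found at any node.
Result: Valid BST


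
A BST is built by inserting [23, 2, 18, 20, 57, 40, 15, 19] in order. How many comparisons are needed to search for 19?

Search path for 19: 23 -> 2 -> 18 -> 20 -> 19
Found: True
Comparisons: 5


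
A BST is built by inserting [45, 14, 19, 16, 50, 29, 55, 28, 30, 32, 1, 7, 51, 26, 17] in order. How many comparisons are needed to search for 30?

Search path for 30: 45 -> 14 -> 19 -> 29 -> 30
Found: True
Comparisons: 5


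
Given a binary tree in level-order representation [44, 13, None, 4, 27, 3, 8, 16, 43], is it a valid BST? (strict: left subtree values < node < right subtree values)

Level-order array: [44, 13, None, 4, 27, 3, 8, 16, 43]
Validate using subtree bounds (lo, hi): at each node, require lo < value < hi,
then recurse left with hi=value and right with lo=value.
Preorder trace (stopping at first violation):
  at node 44 with bounds (-inf, +inf): OK
  at node 13 with bounds (-inf, 44): OK
  at node 4 with bounds (-inf, 13): OK
  at node 3 with bounds (-inf, 4): OK
  at node 8 with bounds (4, 13): OK
  at node 27 with bounds (13, 44): OK
  at node 16 with bounds (13, 27): OK
  at node 43 with bounds (27, 44): OK
No violation found at any node.
Result: Valid BST


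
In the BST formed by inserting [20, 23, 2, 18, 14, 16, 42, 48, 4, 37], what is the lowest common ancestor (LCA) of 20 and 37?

Tree insertion order: [20, 23, 2, 18, 14, 16, 42, 48, 4, 37]
Tree (level-order array): [20, 2, 23, None, 18, None, 42, 14, None, 37, 48, 4, 16]
In a BST, the LCA of p=20, q=37 is the first node v on the
root-to-leaf path with p <= v <= q (go left if both < v, right if both > v).
Walk from root:
  at 20: 20 <= 20 <= 37, this is the LCA
LCA = 20


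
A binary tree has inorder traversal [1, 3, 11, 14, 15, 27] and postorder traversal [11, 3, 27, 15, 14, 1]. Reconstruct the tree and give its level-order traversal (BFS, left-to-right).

Inorder:   [1, 3, 11, 14, 15, 27]
Postorder: [11, 3, 27, 15, 14, 1]
Algorithm: postorder visits root last, so walk postorder right-to-left;
each value is the root of the current inorder slice — split it at that
value, recurse on the right subtree first, then the left.
Recursive splits:
  root=1; inorder splits into left=[], right=[3, 11, 14, 15, 27]
  root=14; inorder splits into left=[3, 11], right=[15, 27]
  root=15; inorder splits into left=[], right=[27]
  root=27; inorder splits into left=[], right=[]
  root=3; inorder splits into left=[], right=[11]
  root=11; inorder splits into left=[], right=[]
Reconstructed level-order: [1, 14, 3, 15, 11, 27]


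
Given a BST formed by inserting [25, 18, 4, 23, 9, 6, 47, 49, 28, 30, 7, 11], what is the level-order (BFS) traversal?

Tree insertion order: [25, 18, 4, 23, 9, 6, 47, 49, 28, 30, 7, 11]
Tree (level-order array): [25, 18, 47, 4, 23, 28, 49, None, 9, None, None, None, 30, None, None, 6, 11, None, None, None, 7]
BFS from the root, enqueuing left then right child of each popped node:
  queue [25] -> pop 25, enqueue [18, 47], visited so far: [25]
  queue [18, 47] -> pop 18, enqueue [4, 23], visited so far: [25, 18]
  queue [47, 4, 23] -> pop 47, enqueue [28, 49], visited so far: [25, 18, 47]
  queue [4, 23, 28, 49] -> pop 4, enqueue [9], visited so far: [25, 18, 47, 4]
  queue [23, 28, 49, 9] -> pop 23, enqueue [none], visited so far: [25, 18, 47, 4, 23]
  queue [28, 49, 9] -> pop 28, enqueue [30], visited so far: [25, 18, 47, 4, 23, 28]
  queue [49, 9, 30] -> pop 49, enqueue [none], visited so far: [25, 18, 47, 4, 23, 28, 49]
  queue [9, 30] -> pop 9, enqueue [6, 11], visited so far: [25, 18, 47, 4, 23, 28, 49, 9]
  queue [30, 6, 11] -> pop 30, enqueue [none], visited so far: [25, 18, 47, 4, 23, 28, 49, 9, 30]
  queue [6, 11] -> pop 6, enqueue [7], visited so far: [25, 18, 47, 4, 23, 28, 49, 9, 30, 6]
  queue [11, 7] -> pop 11, enqueue [none], visited so far: [25, 18, 47, 4, 23, 28, 49, 9, 30, 6, 11]
  queue [7] -> pop 7, enqueue [none], visited so far: [25, 18, 47, 4, 23, 28, 49, 9, 30, 6, 11, 7]
Result: [25, 18, 47, 4, 23, 28, 49, 9, 30, 6, 11, 7]


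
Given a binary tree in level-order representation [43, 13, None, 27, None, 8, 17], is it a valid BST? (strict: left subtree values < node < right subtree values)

Level-order array: [43, 13, None, 27, None, 8, 17]
Validate using subtree bounds (lo, hi): at each node, require lo < value < hi,
then recurse left with hi=value and right with lo=value.
Preorder trace (stopping at first violation):
  at node 43 with bounds (-inf, +inf): OK
  at node 13 with bounds (-inf, 43): OK
  at node 27 with bounds (-inf, 13): VIOLATION
Node 27 violates its bound: not (-inf < 27 < 13).
Result: Not a valid BST


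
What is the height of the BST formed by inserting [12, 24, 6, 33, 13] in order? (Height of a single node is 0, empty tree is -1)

Insertion order: [12, 24, 6, 33, 13]
Tree (level-order array): [12, 6, 24, None, None, 13, 33]
Compute height bottom-up (empty subtree = -1):
  height(6) = 1 + max(-1, -1) = 0
  height(13) = 1 + max(-1, -1) = 0
  height(33) = 1 + max(-1, -1) = 0
  height(24) = 1 + max(0, 0) = 1
  height(12) = 1 + max(0, 1) = 2
Height = 2


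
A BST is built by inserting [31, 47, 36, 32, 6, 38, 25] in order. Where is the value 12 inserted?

Starting tree (level order): [31, 6, 47, None, 25, 36, None, None, None, 32, 38]
Insertion path: 31 -> 6 -> 25
Result: insert 12 as left child of 25
Final tree (level order): [31, 6, 47, None, 25, 36, None, 12, None, 32, 38]


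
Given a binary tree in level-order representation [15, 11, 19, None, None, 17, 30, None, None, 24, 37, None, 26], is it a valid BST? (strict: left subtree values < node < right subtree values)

Level-order array: [15, 11, 19, None, None, 17, 30, None, None, 24, 37, None, 26]
Validate using subtree bounds (lo, hi): at each node, require lo < value < hi,
then recurse left with hi=value and right with lo=value.
Preorder trace (stopping at first violation):
  at node 15 with bounds (-inf, +inf): OK
  at node 11 with bounds (-inf, 15): OK
  at node 19 with bounds (15, +inf): OK
  at node 17 with bounds (15, 19): OK
  at node 30 with bounds (19, +inf): OK
  at node 24 with bounds (19, 30): OK
  at node 26 with bounds (24, 30): OK
  at node 37 with bounds (30, +inf): OK
No violation found at any node.
Result: Valid BST


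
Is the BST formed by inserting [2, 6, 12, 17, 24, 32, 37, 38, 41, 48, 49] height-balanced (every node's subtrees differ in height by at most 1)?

Tree (level-order array): [2, None, 6, None, 12, None, 17, None, 24, None, 32, None, 37, None, 38, None, 41, None, 48, None, 49]
Definition: a tree is height-balanced if, at every node, |h(left) - h(right)| <= 1 (empty subtree has height -1).
Bottom-up per-node check:
  node 49: h_left=-1, h_right=-1, diff=0 [OK], height=0
  node 48: h_left=-1, h_right=0, diff=1 [OK], height=1
  node 41: h_left=-1, h_right=1, diff=2 [FAIL (|-1-1|=2 > 1)], height=2
  node 38: h_left=-1, h_right=2, diff=3 [FAIL (|-1-2|=3 > 1)], height=3
  node 37: h_left=-1, h_right=3, diff=4 [FAIL (|-1-3|=4 > 1)], height=4
  node 32: h_left=-1, h_right=4, diff=5 [FAIL (|-1-4|=5 > 1)], height=5
  node 24: h_left=-1, h_right=5, diff=6 [FAIL (|-1-5|=6 > 1)], height=6
  node 17: h_left=-1, h_right=6, diff=7 [FAIL (|-1-6|=7 > 1)], height=7
  node 12: h_left=-1, h_right=7, diff=8 [FAIL (|-1-7|=8 > 1)], height=8
  node 6: h_left=-1, h_right=8, diff=9 [FAIL (|-1-8|=9 > 1)], height=9
  node 2: h_left=-1, h_right=9, diff=10 [FAIL (|-1-9|=10 > 1)], height=10
Node 41 violates the condition: |-1 - 1| = 2 > 1.
Result: Not balanced


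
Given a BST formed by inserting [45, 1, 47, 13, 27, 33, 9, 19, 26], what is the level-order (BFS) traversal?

Tree insertion order: [45, 1, 47, 13, 27, 33, 9, 19, 26]
Tree (level-order array): [45, 1, 47, None, 13, None, None, 9, 27, None, None, 19, 33, None, 26]
BFS from the root, enqueuing left then right child of each popped node:
  queue [45] -> pop 45, enqueue [1, 47], visited so far: [45]
  queue [1, 47] -> pop 1, enqueue [13], visited so far: [45, 1]
  queue [47, 13] -> pop 47, enqueue [none], visited so far: [45, 1, 47]
  queue [13] -> pop 13, enqueue [9, 27], visited so far: [45, 1, 47, 13]
  queue [9, 27] -> pop 9, enqueue [none], visited so far: [45, 1, 47, 13, 9]
  queue [27] -> pop 27, enqueue [19, 33], visited so far: [45, 1, 47, 13, 9, 27]
  queue [19, 33] -> pop 19, enqueue [26], visited so far: [45, 1, 47, 13, 9, 27, 19]
  queue [33, 26] -> pop 33, enqueue [none], visited so far: [45, 1, 47, 13, 9, 27, 19, 33]
  queue [26] -> pop 26, enqueue [none], visited so far: [45, 1, 47, 13, 9, 27, 19, 33, 26]
Result: [45, 1, 47, 13, 9, 27, 19, 33, 26]


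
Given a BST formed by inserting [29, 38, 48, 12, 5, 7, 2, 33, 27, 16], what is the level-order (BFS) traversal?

Tree insertion order: [29, 38, 48, 12, 5, 7, 2, 33, 27, 16]
Tree (level-order array): [29, 12, 38, 5, 27, 33, 48, 2, 7, 16]
BFS from the root, enqueuing left then right child of each popped node:
  queue [29] -> pop 29, enqueue [12, 38], visited so far: [29]
  queue [12, 38] -> pop 12, enqueue [5, 27], visited so far: [29, 12]
  queue [38, 5, 27] -> pop 38, enqueue [33, 48], visited so far: [29, 12, 38]
  queue [5, 27, 33, 48] -> pop 5, enqueue [2, 7], visited so far: [29, 12, 38, 5]
  queue [27, 33, 48, 2, 7] -> pop 27, enqueue [16], visited so far: [29, 12, 38, 5, 27]
  queue [33, 48, 2, 7, 16] -> pop 33, enqueue [none], visited so far: [29, 12, 38, 5, 27, 33]
  queue [48, 2, 7, 16] -> pop 48, enqueue [none], visited so far: [29, 12, 38, 5, 27, 33, 48]
  queue [2, 7, 16] -> pop 2, enqueue [none], visited so far: [29, 12, 38, 5, 27, 33, 48, 2]
  queue [7, 16] -> pop 7, enqueue [none], visited so far: [29, 12, 38, 5, 27, 33, 48, 2, 7]
  queue [16] -> pop 16, enqueue [none], visited so far: [29, 12, 38, 5, 27, 33, 48, 2, 7, 16]
Result: [29, 12, 38, 5, 27, 33, 48, 2, 7, 16]
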